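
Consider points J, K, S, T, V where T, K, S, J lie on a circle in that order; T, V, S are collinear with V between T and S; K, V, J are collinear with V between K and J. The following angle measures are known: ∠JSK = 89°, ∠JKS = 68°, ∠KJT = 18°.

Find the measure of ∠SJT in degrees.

∠SJT = 41°

1. ∠KJS = 23°  [△KSJ]
2. ∠KST = 18°  [same arc TK]
3. ∠KTS = 23°  [same arc KS]
4. ∠SKT = 139°  [△TKS]
5. ∠SJT = 41°  [cyclic TKSJ, opposite ∠K+∠J]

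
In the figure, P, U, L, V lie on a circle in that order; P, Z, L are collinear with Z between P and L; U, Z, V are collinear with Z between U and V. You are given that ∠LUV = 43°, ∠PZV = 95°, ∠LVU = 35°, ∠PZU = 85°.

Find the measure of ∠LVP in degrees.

∠LVP = 77°

1. ∠LPV = 43°  [same arc LV]
2. ∠LZV = 85°  [linear pair at Z on PL]
3. ∠PLV = 60°  [△LZV]
4. ∠LVP = 77°  [△PLV]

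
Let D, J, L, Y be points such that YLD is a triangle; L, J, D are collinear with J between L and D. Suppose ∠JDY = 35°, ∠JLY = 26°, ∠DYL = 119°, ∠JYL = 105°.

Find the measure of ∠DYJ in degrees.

∠DYJ = 14°

1. ∠LJY = 49°  [△YLJ]
2. ∠DJY = 131°  [linear pair at J on LD]
3. ∠DYJ = 14°  [△YJD]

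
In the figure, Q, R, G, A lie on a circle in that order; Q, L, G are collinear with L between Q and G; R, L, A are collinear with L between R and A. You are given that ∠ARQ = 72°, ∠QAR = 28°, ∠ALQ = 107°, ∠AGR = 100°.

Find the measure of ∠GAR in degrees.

1. ∠AGQ = 72°  [same arc QA]
2. ∠ALG = 73°  [linear pair at L on QG]
3. ∠GAR = 35°  [△GLA]

∠GAR = 35°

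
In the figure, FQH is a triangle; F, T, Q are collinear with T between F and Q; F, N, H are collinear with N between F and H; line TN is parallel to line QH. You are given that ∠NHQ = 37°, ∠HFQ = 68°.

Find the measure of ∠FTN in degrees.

1. ∠FHQ = 37°  [N on ray HF]
2. ∠FQH = 75°  [△FQH]
3. ∠FTN = 75°  [TN∥QH, corresponding at T]

∠FTN = 75°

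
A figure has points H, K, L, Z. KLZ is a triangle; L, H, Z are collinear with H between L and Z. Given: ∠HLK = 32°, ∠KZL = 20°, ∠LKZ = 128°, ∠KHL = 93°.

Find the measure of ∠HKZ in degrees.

∠HKZ = 73°

1. ∠HZK = 20°  [H on ray ZL]
2. ∠KHZ = 87°  [linear pair at H on LZ]
3. ∠HKZ = 73°  [△KHZ]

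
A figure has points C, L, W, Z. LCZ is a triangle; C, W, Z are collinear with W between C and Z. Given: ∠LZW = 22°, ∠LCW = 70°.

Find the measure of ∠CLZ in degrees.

∠CLZ = 88°

1. ∠CZL = 22°  [W on ray ZC]
2. ∠LCZ = 70°  [W on ray CZ]
3. ∠CLZ = 88°  [△LCZ]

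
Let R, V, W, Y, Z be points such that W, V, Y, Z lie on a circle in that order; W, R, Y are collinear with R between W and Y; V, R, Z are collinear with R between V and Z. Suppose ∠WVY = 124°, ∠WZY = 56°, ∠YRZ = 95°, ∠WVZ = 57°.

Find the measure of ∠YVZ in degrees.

∠YVZ = 67°

1. ∠VRW = 95°  [vertical angles at R]
2. ∠VWY = 28°  [△WRV]
3. ∠VRY = 85°  [linear pair at R on WY]
4. ∠VYW = 28°  [△WVY]
5. ∠YVZ = 67°  [△VRY]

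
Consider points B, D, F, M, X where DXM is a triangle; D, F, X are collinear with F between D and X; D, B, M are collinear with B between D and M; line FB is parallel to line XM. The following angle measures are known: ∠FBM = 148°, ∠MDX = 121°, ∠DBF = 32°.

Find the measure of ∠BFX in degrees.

∠BFX = 153°

1. ∠BDF = 121°  [F on DX, B on DM]
2. ∠BFD = 27°  [△DFB]
3. ∠BFX = 153°  [linear pair at F on DX]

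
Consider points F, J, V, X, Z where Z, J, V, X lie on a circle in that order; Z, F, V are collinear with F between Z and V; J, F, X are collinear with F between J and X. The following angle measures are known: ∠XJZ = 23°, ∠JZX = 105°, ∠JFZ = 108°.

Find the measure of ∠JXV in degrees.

∠JXV = 49°

1. ∠XVZ = 23°  [same arc ZX]
2. ∠VFX = 108°  [vertical angles at F]
3. ∠JXV = 49°  [△VFX]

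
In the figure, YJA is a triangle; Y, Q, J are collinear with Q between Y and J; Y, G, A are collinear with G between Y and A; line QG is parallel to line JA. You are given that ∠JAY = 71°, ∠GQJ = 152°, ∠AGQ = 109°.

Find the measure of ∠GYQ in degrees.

1. ∠QGY = 71°  [QG∥JA, corresponding at G]
2. ∠GQY = 28°  [linear pair at Q on YJ]
3. ∠GYQ = 81°  [△YQG]

∠GYQ = 81°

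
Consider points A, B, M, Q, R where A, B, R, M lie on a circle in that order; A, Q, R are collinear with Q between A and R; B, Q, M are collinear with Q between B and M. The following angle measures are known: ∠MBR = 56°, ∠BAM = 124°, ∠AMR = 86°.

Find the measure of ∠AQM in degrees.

1. ∠MAR = 56°  [same arc RM]
2. ∠BRM = 56°  [cyclic ABRM, opposite ∠A+∠R]
3. ∠ARM = 38°  [△ARM]
4. ∠BMR = 68°  [△BRM]
5. ∠MQR = 74°  [△RQM]
6. ∠AQM = 106°  [linear pair at Q on AR]

∠AQM = 106°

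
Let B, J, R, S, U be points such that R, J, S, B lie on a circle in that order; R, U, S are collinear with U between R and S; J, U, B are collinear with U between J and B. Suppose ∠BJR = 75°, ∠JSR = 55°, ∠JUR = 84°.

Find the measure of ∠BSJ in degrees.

∠BSJ = 130°

1. ∠BSR = 75°  [same arc RB]
2. ∠BUS = 84°  [vertical angles at U]
3. ∠JUS = 96°  [linear pair at U on RS]
4. ∠JBS = 21°  [△SUB]
5. ∠BJS = 29°  [△JUS]
6. ∠BSJ = 130°  [△JSB]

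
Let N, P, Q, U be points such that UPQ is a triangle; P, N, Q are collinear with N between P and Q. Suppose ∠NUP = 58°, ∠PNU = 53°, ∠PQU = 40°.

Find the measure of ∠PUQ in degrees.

1. ∠NPU = 69°  [△UPN]
2. ∠QPU = 69°  [N on ray PQ]
3. ∠PUQ = 71°  [△UPQ]

∠PUQ = 71°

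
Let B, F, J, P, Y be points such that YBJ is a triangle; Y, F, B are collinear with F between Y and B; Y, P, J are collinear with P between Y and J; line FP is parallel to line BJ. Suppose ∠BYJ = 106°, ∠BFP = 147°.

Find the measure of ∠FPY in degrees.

1. ∠FYP = 106°  [F on YB, P on YJ]
2. ∠PFY = 33°  [linear pair at F on YB]
3. ∠FPY = 41°  [△YFP]

∠FPY = 41°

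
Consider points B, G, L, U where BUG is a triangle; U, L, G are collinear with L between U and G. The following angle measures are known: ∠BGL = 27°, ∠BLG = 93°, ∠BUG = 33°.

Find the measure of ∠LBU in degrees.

∠LBU = 60°

1. ∠BLU = 87°  [linear pair at L on UG]
2. ∠BUL = 33°  [L on ray UG]
3. ∠LBU = 60°  [△BUL]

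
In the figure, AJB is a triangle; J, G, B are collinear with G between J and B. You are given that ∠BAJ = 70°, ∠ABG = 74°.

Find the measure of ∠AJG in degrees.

1. ∠ABJ = 74°  [G on ray BJ]
2. ∠AJB = 36°  [△AJB]
3. ∠AJG = 36°  [G on ray JB]

∠AJG = 36°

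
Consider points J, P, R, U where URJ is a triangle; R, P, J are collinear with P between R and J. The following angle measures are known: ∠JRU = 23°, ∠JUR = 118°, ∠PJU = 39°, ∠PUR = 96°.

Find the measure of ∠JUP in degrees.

1. ∠PRU = 23°  [P on ray RJ]
2. ∠RPU = 61°  [△URP]
3. ∠JPU = 119°  [linear pair at P on RJ]
4. ∠JUP = 22°  [△UPJ]

∠JUP = 22°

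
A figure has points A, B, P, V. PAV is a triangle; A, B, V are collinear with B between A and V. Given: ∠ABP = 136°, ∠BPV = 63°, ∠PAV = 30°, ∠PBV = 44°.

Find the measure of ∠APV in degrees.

1. ∠BVP = 73°  [△PBV]
2. ∠AVP = 73°  [B on ray VA]
3. ∠APV = 77°  [△PAV]

∠APV = 77°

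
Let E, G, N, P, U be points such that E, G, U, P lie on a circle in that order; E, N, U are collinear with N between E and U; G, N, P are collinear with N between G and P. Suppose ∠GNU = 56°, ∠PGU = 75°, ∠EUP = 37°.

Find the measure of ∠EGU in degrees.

1. ∠ENG = 124°  [linear pair at N on EU]
2. ∠EUG = 49°  [△GNU]
3. ∠EGP = 37°  [same arc EP]
4. ∠GEU = 19°  [△ENG]
5. ∠EGU = 112°  [△EGU]

∠EGU = 112°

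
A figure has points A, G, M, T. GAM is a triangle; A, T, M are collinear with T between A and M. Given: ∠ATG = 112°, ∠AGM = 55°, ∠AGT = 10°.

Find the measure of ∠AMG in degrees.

∠AMG = 67°

1. ∠GAT = 58°  [△GAT]
2. ∠GAM = 58°  [T on ray AM]
3. ∠AMG = 67°  [△GAM]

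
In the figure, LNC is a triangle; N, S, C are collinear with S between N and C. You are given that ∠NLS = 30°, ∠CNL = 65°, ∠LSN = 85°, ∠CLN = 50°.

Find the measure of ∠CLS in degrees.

∠CLS = 20°

1. ∠LCN = 65°  [△LNC]
2. ∠CSL = 95°  [linear pair at S on NC]
3. ∠LCS = 65°  [S on ray CN]
4. ∠CLS = 20°  [△LSC]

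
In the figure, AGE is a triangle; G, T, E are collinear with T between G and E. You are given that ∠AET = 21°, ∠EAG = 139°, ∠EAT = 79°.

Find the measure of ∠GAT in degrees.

1. ∠ATE = 80°  [△ATE]
2. ∠AEG = 21°  [T on ray EG]
3. ∠AGE = 20°  [△AGE]
4. ∠ATG = 100°  [linear pair at T on GE]
5. ∠AGT = 20°  [T on ray GE]
6. ∠GAT = 60°  [△AGT]

∠GAT = 60°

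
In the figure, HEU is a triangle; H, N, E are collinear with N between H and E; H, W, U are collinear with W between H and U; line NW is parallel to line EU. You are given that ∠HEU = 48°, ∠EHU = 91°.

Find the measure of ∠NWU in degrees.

∠NWU = 139°

1. ∠EUH = 41°  [△HEU]
2. ∠HWN = 41°  [NW∥EU, corresponding at W]
3. ∠NWU = 139°  [linear pair at W on HU]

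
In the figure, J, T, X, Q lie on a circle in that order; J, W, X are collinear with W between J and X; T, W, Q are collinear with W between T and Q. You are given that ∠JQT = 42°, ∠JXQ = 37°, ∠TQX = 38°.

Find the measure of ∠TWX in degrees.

1. ∠JTQ = 37°  [same arc JQ]
2. ∠TJX = 38°  [same arc TX]
3. ∠JWT = 105°  [△JWT]
4. ∠TWX = 75°  [linear pair at W on JX]

∠TWX = 75°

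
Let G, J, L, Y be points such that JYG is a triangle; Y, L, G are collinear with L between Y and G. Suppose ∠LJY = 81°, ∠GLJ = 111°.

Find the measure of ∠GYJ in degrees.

∠GYJ = 30°

1. ∠JLY = 69°  [linear pair at L on YG]
2. ∠JYL = 30°  [△JYL]
3. ∠GYJ = 30°  [L on ray YG]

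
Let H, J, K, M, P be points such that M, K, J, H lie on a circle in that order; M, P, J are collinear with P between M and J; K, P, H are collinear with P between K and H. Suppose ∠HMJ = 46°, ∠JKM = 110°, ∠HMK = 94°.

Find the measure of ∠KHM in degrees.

1. ∠JHM = 70°  [cyclic MKJH, opposite ∠K+∠H]
2. ∠HJM = 64°  [△MJH]
3. ∠HKM = 64°  [same arc MH]
4. ∠KHM = 22°  [△MKH]

∠KHM = 22°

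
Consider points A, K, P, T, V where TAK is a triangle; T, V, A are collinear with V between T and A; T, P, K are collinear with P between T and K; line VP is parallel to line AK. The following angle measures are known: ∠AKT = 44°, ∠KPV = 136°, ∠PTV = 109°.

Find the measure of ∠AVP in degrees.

1. ∠TPV = 44°  [VP∥AK, corresponding at P]
2. ∠PVT = 27°  [△TVP]
3. ∠AVP = 153°  [linear pair at V on TA]

∠AVP = 153°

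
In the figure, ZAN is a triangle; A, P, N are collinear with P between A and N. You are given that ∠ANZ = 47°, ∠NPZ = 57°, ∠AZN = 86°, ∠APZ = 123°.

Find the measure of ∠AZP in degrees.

∠AZP = 10°

1. ∠NAZ = 47°  [△ZAN]
2. ∠PAZ = 47°  [P on ray AN]
3. ∠AZP = 10°  [△ZAP]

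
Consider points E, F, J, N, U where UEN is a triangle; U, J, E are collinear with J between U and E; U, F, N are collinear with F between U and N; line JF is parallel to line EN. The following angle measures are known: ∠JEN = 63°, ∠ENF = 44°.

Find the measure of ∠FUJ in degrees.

1. ∠NEU = 63°  [J on ray EU]
2. ∠ENU = 44°  [F on ray NU]
3. ∠EUN = 73°  [△UEN]
4. ∠FUJ = 73°  [J on UE, F on UN]

∠FUJ = 73°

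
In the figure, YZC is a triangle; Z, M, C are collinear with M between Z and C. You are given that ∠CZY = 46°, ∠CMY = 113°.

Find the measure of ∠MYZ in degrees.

∠MYZ = 67°

1. ∠MZY = 46°  [M on ray ZC]
2. ∠YMZ = 67°  [linear pair at M on ZC]
3. ∠MYZ = 67°  [△YZM]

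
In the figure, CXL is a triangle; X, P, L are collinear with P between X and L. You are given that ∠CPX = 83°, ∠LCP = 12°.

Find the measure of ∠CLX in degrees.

∠CLX = 71°

1. ∠CPL = 97°  [linear pair at P on XL]
2. ∠CLP = 71°  [△CPL]
3. ∠CLX = 71°  [P on ray LX]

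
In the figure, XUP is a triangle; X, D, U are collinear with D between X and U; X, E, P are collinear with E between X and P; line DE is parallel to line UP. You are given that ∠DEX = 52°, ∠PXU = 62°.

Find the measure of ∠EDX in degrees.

∠EDX = 66°

1. ∠UPX = 52°  [DE∥UP, corresponding at E]
2. ∠PUX = 66°  [△XUP]
3. ∠EDX = 66°  [DE∥UP, corresponding at D]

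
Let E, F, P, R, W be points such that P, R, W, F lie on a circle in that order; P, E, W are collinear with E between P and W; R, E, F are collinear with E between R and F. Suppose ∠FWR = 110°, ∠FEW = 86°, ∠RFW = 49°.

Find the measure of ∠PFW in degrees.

∠PFW = 114°

1. ∠FRW = 21°  [△RWF]
2. ∠FWP = 45°  [△WEF]
3. ∠FPW = 21°  [same arc WF]
4. ∠PFW = 114°  [△PWF]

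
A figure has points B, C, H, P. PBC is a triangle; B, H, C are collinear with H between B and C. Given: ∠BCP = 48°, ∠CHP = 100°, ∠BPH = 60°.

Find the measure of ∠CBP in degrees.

∠CBP = 40°

1. ∠BHP = 80°  [linear pair at H on BC]
2. ∠HBP = 40°  [△PBH]
3. ∠CBP = 40°  [H on ray BC]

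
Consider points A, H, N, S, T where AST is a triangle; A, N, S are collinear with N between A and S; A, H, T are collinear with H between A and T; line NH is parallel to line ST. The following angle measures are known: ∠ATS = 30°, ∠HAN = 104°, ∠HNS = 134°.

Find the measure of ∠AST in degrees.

1. ∠AHN = 30°  [NH∥ST, corresponding at H]
2. ∠ANH = 46°  [△ANH]
3. ∠AST = 46°  [NH∥ST, corresponding at N]

∠AST = 46°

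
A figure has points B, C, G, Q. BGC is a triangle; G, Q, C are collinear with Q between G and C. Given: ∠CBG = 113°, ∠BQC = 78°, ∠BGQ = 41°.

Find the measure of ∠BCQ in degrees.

∠BCQ = 26°

1. ∠BGC = 41°  [Q on ray GC]
2. ∠BCG = 26°  [△BGC]
3. ∠BCQ = 26°  [Q on ray CG]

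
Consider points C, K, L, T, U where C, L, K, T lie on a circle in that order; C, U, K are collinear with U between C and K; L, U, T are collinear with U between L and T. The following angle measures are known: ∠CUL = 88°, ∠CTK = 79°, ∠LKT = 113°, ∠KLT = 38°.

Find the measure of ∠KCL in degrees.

∠KCL = 29°

1. ∠KUL = 92°  [linear pair at U on CK]
2. ∠CLK = 101°  [cyclic CLKT, opposite ∠L+∠T]
3. ∠CKL = 50°  [△LUK]
4. ∠KCL = 29°  [△CLK]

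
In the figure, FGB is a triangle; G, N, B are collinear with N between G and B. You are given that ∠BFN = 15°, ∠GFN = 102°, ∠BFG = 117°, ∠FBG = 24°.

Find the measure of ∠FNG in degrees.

1. ∠BGF = 39°  [△FGB]
2. ∠FGN = 39°  [N on ray GB]
3. ∠FNG = 39°  [△FGN]

∠FNG = 39°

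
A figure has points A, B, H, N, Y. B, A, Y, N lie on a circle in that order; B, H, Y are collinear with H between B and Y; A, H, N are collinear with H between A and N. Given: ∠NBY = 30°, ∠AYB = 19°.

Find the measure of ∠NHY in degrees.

1. ∠ANB = 19°  [same arc BA]
2. ∠BHN = 131°  [△BHN]
3. ∠NHY = 49°  [linear pair at H on BY]

∠NHY = 49°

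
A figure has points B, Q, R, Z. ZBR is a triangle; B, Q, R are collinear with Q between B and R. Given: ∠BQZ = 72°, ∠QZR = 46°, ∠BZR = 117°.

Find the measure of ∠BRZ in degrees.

1. ∠RQZ = 108°  [linear pair at Q on BR]
2. ∠QRZ = 26°  [△ZQR]
3. ∠BRZ = 26°  [Q on ray RB]

∠BRZ = 26°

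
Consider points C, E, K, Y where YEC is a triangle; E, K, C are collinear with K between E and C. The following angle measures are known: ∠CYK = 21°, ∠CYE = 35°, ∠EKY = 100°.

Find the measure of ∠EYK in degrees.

1. ∠CKY = 80°  [linear pair at K on EC]
2. ∠KCY = 79°  [△YKC]
3. ∠ECY = 79°  [K on ray CE]
4. ∠CEY = 66°  [△YEC]
5. ∠KEY = 66°  [K on ray EC]
6. ∠EYK = 14°  [△YEK]

∠EYK = 14°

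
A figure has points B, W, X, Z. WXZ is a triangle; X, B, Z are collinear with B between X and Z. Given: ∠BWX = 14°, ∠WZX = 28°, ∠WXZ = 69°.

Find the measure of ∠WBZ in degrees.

1. ∠BXW = 69°  [B on ray XZ]
2. ∠WBX = 97°  [△WXB]
3. ∠WBZ = 83°  [linear pair at B on XZ]

∠WBZ = 83°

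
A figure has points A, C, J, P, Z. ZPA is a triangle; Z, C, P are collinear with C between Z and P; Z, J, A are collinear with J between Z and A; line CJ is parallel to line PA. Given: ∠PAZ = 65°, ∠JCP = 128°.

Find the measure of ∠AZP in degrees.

∠AZP = 63°

1. ∠CJZ = 65°  [CJ∥PA, corresponding at J]
2. ∠JCZ = 52°  [linear pair at C on ZP]
3. ∠CZJ = 63°  [△ZCJ]
4. ∠AZP = 63°  [C on ZP, J on ZA]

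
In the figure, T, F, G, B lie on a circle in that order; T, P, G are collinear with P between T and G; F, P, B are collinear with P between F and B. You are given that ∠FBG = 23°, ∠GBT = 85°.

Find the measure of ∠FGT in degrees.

1. ∠FTG = 23°  [same arc FG]
2. ∠GFT = 95°  [cyclic TFGB, opposite ∠F+∠B]
3. ∠FGT = 62°  [△TFG]

∠FGT = 62°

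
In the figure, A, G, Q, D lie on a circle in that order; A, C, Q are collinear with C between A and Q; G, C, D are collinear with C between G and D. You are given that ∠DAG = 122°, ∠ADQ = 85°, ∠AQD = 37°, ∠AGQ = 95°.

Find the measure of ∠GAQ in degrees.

∠GAQ = 64°

1. ∠DQG = 58°  [cyclic AGQD, opposite ∠A+∠Q]
2. ∠DAQ = 58°  [△AQD]
3. ∠DGQ = 58°  [same arc QD]
4. ∠GDQ = 64°  [△GQD]
5. ∠GAQ = 64°  [same arc GQ]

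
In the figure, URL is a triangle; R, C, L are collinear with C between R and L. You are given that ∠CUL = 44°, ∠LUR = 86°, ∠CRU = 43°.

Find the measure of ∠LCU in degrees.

1. ∠LRU = 43°  [C on ray RL]
2. ∠RLU = 51°  [△URL]
3. ∠CLU = 51°  [C on ray LR]
4. ∠LCU = 85°  [△UCL]

∠LCU = 85°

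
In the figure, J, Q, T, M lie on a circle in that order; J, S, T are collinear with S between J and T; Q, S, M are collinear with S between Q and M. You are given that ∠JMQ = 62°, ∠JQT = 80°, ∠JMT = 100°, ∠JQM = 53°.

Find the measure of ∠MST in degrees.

∠MST = 89°

1. ∠JTQ = 62°  [same arc JQ]
2. ∠QJT = 38°  [△JQT]
3. ∠JTM = 53°  [same arc JM]
4. ∠QMT = 38°  [same arc QT]
5. ∠MST = 89°  [△TSM]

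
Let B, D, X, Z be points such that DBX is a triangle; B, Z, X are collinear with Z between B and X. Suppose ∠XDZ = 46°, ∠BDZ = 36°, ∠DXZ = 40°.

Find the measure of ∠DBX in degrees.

∠DBX = 58°

1. ∠DZX = 94°  [△DZX]
2. ∠BZD = 86°  [linear pair at Z on BX]
3. ∠DBZ = 58°  [△DBZ]
4. ∠DBX = 58°  [Z on ray BX]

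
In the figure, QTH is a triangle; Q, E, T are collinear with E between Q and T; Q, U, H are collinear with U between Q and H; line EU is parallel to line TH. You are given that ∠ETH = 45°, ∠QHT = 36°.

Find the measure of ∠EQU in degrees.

1. ∠HTQ = 45°  [E on ray TQ]
2. ∠HQT = 99°  [△QTH]
3. ∠EQU = 99°  [E on QT, U on QH]

∠EQU = 99°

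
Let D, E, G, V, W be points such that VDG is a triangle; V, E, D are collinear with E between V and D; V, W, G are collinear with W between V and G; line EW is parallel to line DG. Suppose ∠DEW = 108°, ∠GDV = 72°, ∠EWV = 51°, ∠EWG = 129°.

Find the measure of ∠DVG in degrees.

∠DVG = 57°

1. ∠VEW = 72°  [linear pair at E on VD]
2. ∠EVW = 57°  [△VEW]
3. ∠DVG = 57°  [E on VD, W on VG]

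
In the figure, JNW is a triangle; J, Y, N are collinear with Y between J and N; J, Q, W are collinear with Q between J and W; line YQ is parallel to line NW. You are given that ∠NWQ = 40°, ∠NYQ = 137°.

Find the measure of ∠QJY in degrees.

1. ∠JWN = 40°  [Q on ray WJ]
2. ∠JYQ = 43°  [linear pair at Y on JN]
3. ∠JQY = 40°  [YQ∥NW, corresponding at Q]
4. ∠QJY = 97°  [△JYQ]

∠QJY = 97°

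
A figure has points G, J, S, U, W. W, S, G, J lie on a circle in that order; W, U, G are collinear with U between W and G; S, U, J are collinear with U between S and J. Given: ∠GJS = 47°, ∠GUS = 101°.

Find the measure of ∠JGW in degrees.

1. ∠GWS = 47°  [same arc SG]
2. ∠SUW = 79°  [linear pair at U on WG]
3. ∠JSW = 54°  [△WUS]
4. ∠JGW = 54°  [same arc WJ]

∠JGW = 54°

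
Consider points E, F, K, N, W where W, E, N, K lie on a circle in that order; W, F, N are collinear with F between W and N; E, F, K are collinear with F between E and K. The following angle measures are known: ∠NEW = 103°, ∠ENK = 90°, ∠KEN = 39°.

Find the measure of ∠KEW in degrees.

1. ∠NKW = 77°  [cyclic WENK, opposite ∠E+∠K]
2. ∠KWN = 39°  [same arc NK]
3. ∠KNW = 64°  [△WNK]
4. ∠KEW = 64°  [same arc WK]

∠KEW = 64°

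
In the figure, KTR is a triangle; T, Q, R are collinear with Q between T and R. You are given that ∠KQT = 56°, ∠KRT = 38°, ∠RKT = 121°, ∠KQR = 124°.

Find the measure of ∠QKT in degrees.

∠QKT = 103°

1. ∠KTR = 21°  [△KTR]
2. ∠KTQ = 21°  [Q on ray TR]
3. ∠QKT = 103°  [△KTQ]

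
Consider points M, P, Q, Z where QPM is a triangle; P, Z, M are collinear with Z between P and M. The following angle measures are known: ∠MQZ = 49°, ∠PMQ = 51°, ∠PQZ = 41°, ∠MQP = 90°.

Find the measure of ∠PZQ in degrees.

1. ∠MPQ = 39°  [△QPM]
2. ∠QPZ = 39°  [Z on ray PM]
3. ∠PZQ = 100°  [△QPZ]

∠PZQ = 100°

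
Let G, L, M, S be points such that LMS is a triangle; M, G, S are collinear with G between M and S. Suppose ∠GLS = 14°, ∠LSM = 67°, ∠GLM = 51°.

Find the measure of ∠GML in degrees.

1. ∠GSL = 67°  [G on ray SM]
2. ∠LGS = 99°  [△LGS]
3. ∠LGM = 81°  [linear pair at G on MS]
4. ∠GML = 48°  [△LMG]

∠GML = 48°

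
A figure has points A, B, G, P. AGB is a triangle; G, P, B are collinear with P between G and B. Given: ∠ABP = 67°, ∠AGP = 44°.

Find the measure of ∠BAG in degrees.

1. ∠ABG = 67°  [P on ray BG]
2. ∠AGB = 44°  [P on ray GB]
3. ∠BAG = 69°  [△AGB]

∠BAG = 69°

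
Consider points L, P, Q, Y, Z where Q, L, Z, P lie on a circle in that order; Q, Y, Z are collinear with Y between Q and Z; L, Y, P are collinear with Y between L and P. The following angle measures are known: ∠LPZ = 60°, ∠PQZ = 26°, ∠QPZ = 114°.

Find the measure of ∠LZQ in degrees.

∠LZQ = 54°

1. ∠LQZ = 60°  [same arc LZ]
2. ∠QLZ = 66°  [cyclic QLZP, opposite ∠L+∠P]
3. ∠LZQ = 54°  [△QLZ]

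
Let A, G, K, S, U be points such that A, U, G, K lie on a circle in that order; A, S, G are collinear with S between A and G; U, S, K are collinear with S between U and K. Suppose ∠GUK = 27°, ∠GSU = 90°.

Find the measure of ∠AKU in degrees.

∠AKU = 63°

1. ∠GAK = 27°  [same arc GK]
2. ∠ASK = 90°  [vertical angles at S]
3. ∠AKU = 63°  [△ASK]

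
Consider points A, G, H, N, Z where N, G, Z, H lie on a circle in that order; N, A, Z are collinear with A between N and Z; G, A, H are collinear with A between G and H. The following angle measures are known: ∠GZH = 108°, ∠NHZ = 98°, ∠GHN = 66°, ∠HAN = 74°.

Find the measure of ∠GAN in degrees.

1. ∠GNH = 72°  [cyclic NGZH, opposite ∠N+∠Z]
2. ∠NGZ = 82°  [cyclic NGZH, opposite ∠G+∠H]
3. ∠GZN = 66°  [same arc NG]
4. ∠HGN = 42°  [△NGH]
5. ∠GNZ = 32°  [△NGZ]
6. ∠GAN = 106°  [△NAG]

∠GAN = 106°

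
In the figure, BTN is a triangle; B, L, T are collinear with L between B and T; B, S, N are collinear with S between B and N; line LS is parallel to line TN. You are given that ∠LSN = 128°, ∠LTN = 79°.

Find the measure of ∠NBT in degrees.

1. ∠BSL = 52°  [linear pair at S on BN]
2. ∠BTN = 79°  [L on ray TB]
3. ∠BNT = 52°  [LS∥TN, corresponding at S]
4. ∠NBT = 49°  [△BTN]

∠NBT = 49°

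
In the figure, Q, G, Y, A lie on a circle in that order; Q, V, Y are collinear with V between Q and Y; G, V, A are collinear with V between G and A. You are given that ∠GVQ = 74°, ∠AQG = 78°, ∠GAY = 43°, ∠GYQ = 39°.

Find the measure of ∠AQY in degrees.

1. ∠AYG = 102°  [cyclic QGYA, opposite ∠Q+∠Y]
2. ∠AGY = 35°  [△GYA]
3. ∠AQY = 35°  [same arc YA]

∠AQY = 35°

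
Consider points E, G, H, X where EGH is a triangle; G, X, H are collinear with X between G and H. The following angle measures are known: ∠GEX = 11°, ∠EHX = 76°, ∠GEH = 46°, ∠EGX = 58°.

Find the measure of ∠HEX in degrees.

1. ∠EXG = 111°  [△EGX]
2. ∠EXH = 69°  [linear pair at X on GH]
3. ∠HEX = 35°  [△EXH]

∠HEX = 35°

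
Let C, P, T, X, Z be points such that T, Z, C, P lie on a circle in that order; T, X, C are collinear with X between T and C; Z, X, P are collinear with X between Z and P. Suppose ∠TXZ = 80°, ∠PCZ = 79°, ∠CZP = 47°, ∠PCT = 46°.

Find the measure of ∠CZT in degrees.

∠CZT = 93°

1. ∠CXZ = 100°  [linear pair at X on TC]
2. ∠CPZ = 54°  [△ZCP]
3. ∠TCZ = 33°  [△ZXC]
4. ∠CTZ = 54°  [same arc ZC]
5. ∠CZT = 93°  [△TZC]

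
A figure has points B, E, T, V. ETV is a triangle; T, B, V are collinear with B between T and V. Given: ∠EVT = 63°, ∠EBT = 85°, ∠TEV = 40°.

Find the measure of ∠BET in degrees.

∠BET = 18°

1. ∠ETV = 77°  [△ETV]
2. ∠BTE = 77°  [B on ray TV]
3. ∠BET = 18°  [△ETB]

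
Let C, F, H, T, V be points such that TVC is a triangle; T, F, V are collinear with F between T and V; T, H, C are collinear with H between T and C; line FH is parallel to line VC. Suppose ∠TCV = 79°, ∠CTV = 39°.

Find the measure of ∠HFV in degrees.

∠HFV = 118°

1. ∠CVT = 62°  [△TVC]
2. ∠HFT = 62°  [FH∥VC, corresponding at F]
3. ∠HFV = 118°  [linear pair at F on TV]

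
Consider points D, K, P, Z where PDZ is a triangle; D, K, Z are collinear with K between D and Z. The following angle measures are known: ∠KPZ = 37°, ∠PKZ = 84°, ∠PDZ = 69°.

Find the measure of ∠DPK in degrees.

∠DPK = 15°

1. ∠DKP = 96°  [linear pair at K on DZ]
2. ∠KDP = 69°  [K on ray DZ]
3. ∠DPK = 15°  [△PDK]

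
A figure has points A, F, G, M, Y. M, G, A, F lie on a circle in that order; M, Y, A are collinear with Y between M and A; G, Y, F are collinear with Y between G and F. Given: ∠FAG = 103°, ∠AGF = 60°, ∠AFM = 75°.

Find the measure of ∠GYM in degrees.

∠GYM = 118°

1. ∠AFG = 17°  [△GAF]
2. ∠AMF = 60°  [same arc AF]
3. ∠FAM = 45°  [△MAF]
4. ∠AMG = 17°  [same arc GA]
5. ∠FGM = 45°  [same arc MF]
6. ∠GYM = 118°  [△MYG]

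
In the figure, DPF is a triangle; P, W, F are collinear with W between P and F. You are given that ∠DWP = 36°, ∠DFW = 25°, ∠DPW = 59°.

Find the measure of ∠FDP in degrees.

1. ∠DFP = 25°  [W on ray FP]
2. ∠DPF = 59°  [W on ray PF]
3. ∠FDP = 96°  [△DPF]

∠FDP = 96°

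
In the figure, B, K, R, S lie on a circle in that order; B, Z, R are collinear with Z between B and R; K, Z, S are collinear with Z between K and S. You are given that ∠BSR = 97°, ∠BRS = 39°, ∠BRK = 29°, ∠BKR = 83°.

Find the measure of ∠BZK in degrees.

1. ∠BKS = 39°  [same arc BS]
2. ∠KBR = 68°  [△BKR]
3. ∠BZK = 73°  [△BZK]

∠BZK = 73°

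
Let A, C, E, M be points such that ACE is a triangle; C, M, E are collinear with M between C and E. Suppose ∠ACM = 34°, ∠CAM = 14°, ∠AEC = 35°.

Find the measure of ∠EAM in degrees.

∠EAM = 97°

1. ∠AMC = 132°  [△ACM]
2. ∠AEM = 35°  [M on ray EC]
3. ∠AME = 48°  [linear pair at M on CE]
4. ∠EAM = 97°  [△AME]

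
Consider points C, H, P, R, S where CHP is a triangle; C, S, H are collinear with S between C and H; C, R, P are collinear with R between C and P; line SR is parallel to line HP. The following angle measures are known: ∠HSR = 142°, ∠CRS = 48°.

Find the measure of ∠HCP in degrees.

1. ∠CSR = 38°  [linear pair at S on CH]
2. ∠RCS = 94°  [△CSR]
3. ∠HCP = 94°  [S on CH, R on CP]

∠HCP = 94°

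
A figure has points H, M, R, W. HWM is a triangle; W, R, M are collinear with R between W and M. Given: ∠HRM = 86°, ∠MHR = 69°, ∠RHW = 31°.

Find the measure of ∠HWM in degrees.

∠HWM = 55°

1. ∠HRW = 94°  [linear pair at R on WM]
2. ∠HWR = 55°  [△HWR]
3. ∠HWM = 55°  [R on ray WM]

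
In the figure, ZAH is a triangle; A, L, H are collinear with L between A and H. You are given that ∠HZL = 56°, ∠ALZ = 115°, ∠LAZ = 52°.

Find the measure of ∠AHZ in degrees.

∠AHZ = 59°

1. ∠HLZ = 65°  [linear pair at L on AH]
2. ∠LHZ = 59°  [△ZLH]
3. ∠AHZ = 59°  [L on ray HA]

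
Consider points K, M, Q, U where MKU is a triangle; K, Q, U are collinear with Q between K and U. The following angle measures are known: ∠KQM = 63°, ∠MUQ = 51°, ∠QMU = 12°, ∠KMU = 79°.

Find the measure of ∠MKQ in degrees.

1. ∠KUM = 51°  [Q on ray UK]
2. ∠MKU = 50°  [△MKU]
3. ∠MKQ = 50°  [Q on ray KU]

∠MKQ = 50°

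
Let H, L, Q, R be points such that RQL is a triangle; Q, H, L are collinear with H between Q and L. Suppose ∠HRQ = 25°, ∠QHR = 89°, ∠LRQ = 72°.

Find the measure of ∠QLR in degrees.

1. ∠HQR = 66°  [△RQH]
2. ∠LQR = 66°  [H on ray QL]
3. ∠QLR = 42°  [△RQL]

∠QLR = 42°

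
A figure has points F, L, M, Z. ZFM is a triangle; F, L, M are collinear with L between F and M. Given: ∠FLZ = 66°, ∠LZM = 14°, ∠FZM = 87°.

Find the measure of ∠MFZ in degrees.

∠MFZ = 41°

1. ∠MLZ = 114°  [linear pair at L on FM]
2. ∠LMZ = 52°  [△ZLM]
3. ∠FMZ = 52°  [L on ray MF]
4. ∠MFZ = 41°  [△ZFM]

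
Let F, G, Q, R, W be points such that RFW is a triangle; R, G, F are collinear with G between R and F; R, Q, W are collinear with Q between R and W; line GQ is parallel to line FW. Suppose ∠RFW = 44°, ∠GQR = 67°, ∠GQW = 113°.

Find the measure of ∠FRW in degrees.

∠FRW = 69°

1. ∠QGR = 44°  [GQ∥FW, corresponding at G]
2. ∠GRQ = 69°  [△RGQ]
3. ∠FRW = 69°  [G on RF, Q on RW]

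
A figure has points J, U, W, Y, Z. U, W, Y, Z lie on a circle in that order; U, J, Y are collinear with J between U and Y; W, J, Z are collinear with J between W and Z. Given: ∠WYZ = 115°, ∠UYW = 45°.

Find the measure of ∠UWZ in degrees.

1. ∠WUZ = 65°  [cyclic UWYZ, opposite ∠U+∠Y]
2. ∠UZW = 45°  [same arc UW]
3. ∠UWZ = 70°  [△UWZ]

∠UWZ = 70°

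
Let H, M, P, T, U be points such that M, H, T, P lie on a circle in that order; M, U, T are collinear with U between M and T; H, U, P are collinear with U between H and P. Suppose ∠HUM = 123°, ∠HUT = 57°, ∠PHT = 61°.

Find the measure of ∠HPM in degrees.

∠HPM = 62°

1. ∠MUP = 57°  [vertical angles at U]
2. ∠PMT = 61°  [same arc TP]
3. ∠HPM = 62°  [△MUP]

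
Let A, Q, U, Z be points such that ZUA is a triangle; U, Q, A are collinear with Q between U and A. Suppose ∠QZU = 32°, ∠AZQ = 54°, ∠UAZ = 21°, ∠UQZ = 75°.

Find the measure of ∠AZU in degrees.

1. ∠QUZ = 73°  [△ZUQ]
2. ∠AUZ = 73°  [Q on ray UA]
3. ∠AZU = 86°  [△ZUA]

∠AZU = 86°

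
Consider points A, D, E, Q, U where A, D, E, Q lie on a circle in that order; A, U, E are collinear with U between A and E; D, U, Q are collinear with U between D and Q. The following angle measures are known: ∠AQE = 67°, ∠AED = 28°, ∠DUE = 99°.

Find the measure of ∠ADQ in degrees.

∠ADQ = 60°

1. ∠ADE = 113°  [cyclic ADEQ, opposite ∠D+∠Q]
2. ∠DAE = 39°  [△ADE]
3. ∠AUD = 81°  [linear pair at U on AE]
4. ∠ADQ = 60°  [△AUD]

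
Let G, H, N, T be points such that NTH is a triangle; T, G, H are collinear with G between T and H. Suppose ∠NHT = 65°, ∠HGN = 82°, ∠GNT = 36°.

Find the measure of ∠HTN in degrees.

1. ∠NGT = 98°  [linear pair at G on TH]
2. ∠GTN = 46°  [△NTG]
3. ∠HTN = 46°  [G on ray TH]

∠HTN = 46°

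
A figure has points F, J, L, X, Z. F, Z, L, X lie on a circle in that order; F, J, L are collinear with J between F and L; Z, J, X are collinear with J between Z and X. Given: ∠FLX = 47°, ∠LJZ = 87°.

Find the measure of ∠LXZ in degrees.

∠LXZ = 40°

1. ∠FZX = 47°  [same arc FX]
2. ∠FJZ = 93°  [linear pair at J on FL]
3. ∠LFZ = 40°  [△FJZ]
4. ∠LXZ = 40°  [same arc ZL]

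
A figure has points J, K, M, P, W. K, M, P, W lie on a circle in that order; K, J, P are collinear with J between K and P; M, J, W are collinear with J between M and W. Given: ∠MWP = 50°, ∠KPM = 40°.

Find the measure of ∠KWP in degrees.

1. ∠MKP = 50°  [same arc MP]
2. ∠KMP = 90°  [△KMP]
3. ∠KWP = 90°  [cyclic KMPW, opposite ∠M+∠W]

∠KWP = 90°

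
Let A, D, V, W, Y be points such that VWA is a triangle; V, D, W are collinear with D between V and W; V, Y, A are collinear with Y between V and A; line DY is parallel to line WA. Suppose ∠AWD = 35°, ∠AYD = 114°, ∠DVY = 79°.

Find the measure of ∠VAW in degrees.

∠VAW = 66°

1. ∠AWV = 35°  [D on ray WV]
2. ∠AVW = 79°  [D on VW, Y on VA]
3. ∠VAW = 66°  [△VWA]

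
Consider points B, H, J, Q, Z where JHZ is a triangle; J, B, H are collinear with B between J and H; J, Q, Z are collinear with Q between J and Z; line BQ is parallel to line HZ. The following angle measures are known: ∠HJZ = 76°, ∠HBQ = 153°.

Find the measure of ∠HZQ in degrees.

∠HZQ = 77°

1. ∠BJQ = 76°  [B on JH, Q on JZ]
2. ∠JBQ = 27°  [linear pair at B on JH]
3. ∠BQJ = 77°  [△JBQ]
4. ∠BQZ = 103°  [linear pair at Q on JZ]
5. ∠HZQ = 77°  [BQ∥HZ, co-interior at Z–Q]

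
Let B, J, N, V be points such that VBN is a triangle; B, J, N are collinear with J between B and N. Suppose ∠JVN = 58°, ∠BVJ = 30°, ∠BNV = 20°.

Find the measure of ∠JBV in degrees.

∠JBV = 72°

1. ∠JNV = 20°  [J on ray NB]
2. ∠NJV = 102°  [△VJN]
3. ∠BJV = 78°  [linear pair at J on BN]
4. ∠JBV = 72°  [△VBJ]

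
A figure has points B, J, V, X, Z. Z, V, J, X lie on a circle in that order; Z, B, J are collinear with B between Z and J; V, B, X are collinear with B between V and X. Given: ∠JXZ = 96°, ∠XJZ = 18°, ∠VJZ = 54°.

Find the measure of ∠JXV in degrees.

1. ∠JVZ = 84°  [cyclic ZVJX, opposite ∠V+∠X]
2. ∠JZV = 42°  [△ZVJ]
3. ∠JXV = 42°  [same arc VJ]

∠JXV = 42°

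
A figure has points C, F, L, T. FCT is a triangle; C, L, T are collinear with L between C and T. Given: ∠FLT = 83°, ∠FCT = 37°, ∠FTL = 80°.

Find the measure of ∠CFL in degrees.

1. ∠CLF = 97°  [linear pair at L on CT]
2. ∠FCL = 37°  [L on ray CT]
3. ∠CFL = 46°  [△FCL]

∠CFL = 46°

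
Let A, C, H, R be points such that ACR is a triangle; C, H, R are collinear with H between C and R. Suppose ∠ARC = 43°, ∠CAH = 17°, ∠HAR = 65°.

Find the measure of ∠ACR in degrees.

∠ACR = 55°

1. ∠ARH = 43°  [H on ray RC]
2. ∠AHR = 72°  [△AHR]
3. ∠AHC = 108°  [linear pair at H on CR]
4. ∠ACH = 55°  [△ACH]
5. ∠ACR = 55°  [H on ray CR]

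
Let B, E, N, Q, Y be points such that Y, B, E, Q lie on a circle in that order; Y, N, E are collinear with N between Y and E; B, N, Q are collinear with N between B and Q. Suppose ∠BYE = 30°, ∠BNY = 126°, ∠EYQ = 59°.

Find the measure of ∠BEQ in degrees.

∠BEQ = 91°

1. ∠BQE = 30°  [same arc BE]
2. ∠EBQ = 59°  [same arc EQ]
3. ∠BEQ = 91°  [△BEQ]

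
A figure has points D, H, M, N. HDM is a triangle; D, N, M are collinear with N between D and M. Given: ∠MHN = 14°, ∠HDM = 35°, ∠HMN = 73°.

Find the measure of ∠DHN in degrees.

∠DHN = 58°

1. ∠HNM = 93°  [△HNM]
2. ∠HDN = 35°  [N on ray DM]
3. ∠DNH = 87°  [linear pair at N on DM]
4. ∠DHN = 58°  [△HDN]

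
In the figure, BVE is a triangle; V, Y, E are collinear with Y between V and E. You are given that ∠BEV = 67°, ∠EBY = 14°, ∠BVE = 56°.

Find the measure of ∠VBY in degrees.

∠VBY = 43°

1. ∠BEY = 67°  [Y on ray EV]
2. ∠BYE = 99°  [△BYE]
3. ∠BVY = 56°  [Y on ray VE]
4. ∠BYV = 81°  [linear pair at Y on VE]
5. ∠VBY = 43°  [△BVY]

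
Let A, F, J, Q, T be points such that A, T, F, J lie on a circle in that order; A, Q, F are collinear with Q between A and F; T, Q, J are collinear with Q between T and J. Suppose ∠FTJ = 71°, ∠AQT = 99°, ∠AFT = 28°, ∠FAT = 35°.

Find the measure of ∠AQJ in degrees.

1. ∠FAJ = 71°  [same arc FJ]
2. ∠AJT = 28°  [same arc AT]
3. ∠AQJ = 81°  [△AQJ]

∠AQJ = 81°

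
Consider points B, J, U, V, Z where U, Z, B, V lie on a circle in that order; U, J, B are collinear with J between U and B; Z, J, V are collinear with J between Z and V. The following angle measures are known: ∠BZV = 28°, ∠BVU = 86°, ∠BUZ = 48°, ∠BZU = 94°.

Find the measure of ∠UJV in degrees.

1. ∠BUV = 28°  [same arc BV]
2. ∠UBV = 66°  [△UBV]
3. ∠BVZ = 48°  [same arc ZB]
4. ∠BJV = 66°  [△BJV]
5. ∠UJV = 114°  [linear pair at J on UB]

∠UJV = 114°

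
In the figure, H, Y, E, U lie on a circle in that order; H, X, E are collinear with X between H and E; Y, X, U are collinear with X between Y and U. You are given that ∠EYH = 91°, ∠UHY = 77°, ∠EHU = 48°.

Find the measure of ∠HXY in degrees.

1. ∠EUH = 89°  [cyclic HYEU, opposite ∠Y+∠U]
2. ∠UEY = 103°  [cyclic HYEU, opposite ∠H+∠E]
3. ∠EYU = 48°  [same arc EU]
4. ∠HEU = 43°  [△HEU]
5. ∠EUY = 29°  [△YEU]
6. ∠HYU = 43°  [same arc HU]
7. ∠EHY = 29°  [same arc YE]
8. ∠HXY = 108°  [△HXY]

∠HXY = 108°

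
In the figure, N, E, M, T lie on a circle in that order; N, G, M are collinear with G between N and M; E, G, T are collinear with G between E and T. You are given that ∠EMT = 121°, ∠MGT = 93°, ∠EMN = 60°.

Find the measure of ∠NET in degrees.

1. ∠ENT = 59°  [cyclic NEMT, opposite ∠N+∠M]
2. ∠ETN = 60°  [same arc NE]
3. ∠NET = 61°  [△NET]

∠NET = 61°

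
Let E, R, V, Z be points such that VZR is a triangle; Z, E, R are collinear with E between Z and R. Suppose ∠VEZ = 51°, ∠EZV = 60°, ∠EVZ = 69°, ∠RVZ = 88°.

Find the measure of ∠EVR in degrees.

1. ∠REV = 129°  [linear pair at E on ZR]
2. ∠RZV = 60°  [E on ray ZR]
3. ∠VRZ = 32°  [△VZR]
4. ∠ERV = 32°  [E on ray RZ]
5. ∠EVR = 19°  [△VER]

∠EVR = 19°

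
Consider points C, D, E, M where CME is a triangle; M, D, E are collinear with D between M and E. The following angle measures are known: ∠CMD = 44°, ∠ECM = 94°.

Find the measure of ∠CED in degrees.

∠CED = 42°

1. ∠CME = 44°  [D on ray ME]
2. ∠CEM = 42°  [△CME]
3. ∠CED = 42°  [D on ray EM]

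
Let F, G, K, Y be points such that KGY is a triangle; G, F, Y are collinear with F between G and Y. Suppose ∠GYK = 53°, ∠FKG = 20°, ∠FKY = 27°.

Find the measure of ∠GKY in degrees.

∠GKY = 47°

1. ∠FYK = 53°  [F on ray YG]
2. ∠KFY = 100°  [△KFY]
3. ∠GFK = 80°  [linear pair at F on GY]
4. ∠FGK = 80°  [△KGF]
5. ∠KGY = 80°  [F on ray GY]
6. ∠GKY = 47°  [△KGY]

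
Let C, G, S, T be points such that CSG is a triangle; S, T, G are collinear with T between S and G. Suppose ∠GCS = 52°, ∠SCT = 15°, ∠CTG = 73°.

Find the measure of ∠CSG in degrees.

1. ∠CTS = 107°  [linear pair at T on SG]
2. ∠CST = 58°  [△CST]
3. ∠CSG = 58°  [T on ray SG]

∠CSG = 58°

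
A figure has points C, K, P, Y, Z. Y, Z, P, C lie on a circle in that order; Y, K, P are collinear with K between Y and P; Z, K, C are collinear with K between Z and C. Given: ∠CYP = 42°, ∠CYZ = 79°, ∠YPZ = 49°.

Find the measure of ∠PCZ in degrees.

1. ∠CZP = 42°  [same arc PC]
2. ∠CPZ = 101°  [cyclic YZPC, opposite ∠Y+∠P]
3. ∠PCZ = 37°  [△ZPC]

∠PCZ = 37°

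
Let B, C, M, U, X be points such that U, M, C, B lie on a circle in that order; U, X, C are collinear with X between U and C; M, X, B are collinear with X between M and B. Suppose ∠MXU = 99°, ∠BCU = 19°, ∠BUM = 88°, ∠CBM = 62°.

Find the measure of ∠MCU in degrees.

∠MCU = 73°

1. ∠CXM = 81°  [linear pair at X on UC]
2. ∠BCM = 92°  [cyclic UMCB, opposite ∠U+∠C]
3. ∠BMC = 26°  [△MCB]
4. ∠MCU = 73°  [△MXC]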